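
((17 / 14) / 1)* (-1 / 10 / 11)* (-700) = 7.73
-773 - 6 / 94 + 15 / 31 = -1125649 / 1457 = -772.58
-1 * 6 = -6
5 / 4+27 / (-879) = 1429 / 1172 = 1.22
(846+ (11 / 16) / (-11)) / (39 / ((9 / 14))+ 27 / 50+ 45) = 1015125 / 127448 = 7.97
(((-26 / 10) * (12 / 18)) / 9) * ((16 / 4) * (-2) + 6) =52 / 135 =0.39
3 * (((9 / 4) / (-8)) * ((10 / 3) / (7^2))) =-0.06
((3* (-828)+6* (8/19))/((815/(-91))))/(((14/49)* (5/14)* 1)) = 210232932/77425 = 2715.31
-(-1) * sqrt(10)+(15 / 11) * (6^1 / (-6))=-15 / 11+sqrt(10)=1.80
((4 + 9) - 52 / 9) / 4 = 65 / 36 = 1.81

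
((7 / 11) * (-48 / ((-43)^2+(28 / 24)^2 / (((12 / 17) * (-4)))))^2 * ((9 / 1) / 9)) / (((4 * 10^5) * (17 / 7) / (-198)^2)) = 9386285432832 / 542043023172053125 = 0.00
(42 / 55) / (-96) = -7 / 880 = -0.01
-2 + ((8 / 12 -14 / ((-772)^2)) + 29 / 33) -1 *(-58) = 188628859 / 3277912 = 57.55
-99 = -99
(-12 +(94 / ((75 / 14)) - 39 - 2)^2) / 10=3026581 / 56250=53.81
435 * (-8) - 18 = -3498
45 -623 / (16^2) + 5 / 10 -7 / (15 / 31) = 109823 / 3840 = 28.60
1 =1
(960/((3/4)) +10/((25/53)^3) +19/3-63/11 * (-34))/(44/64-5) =-2600964112/7115625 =-365.53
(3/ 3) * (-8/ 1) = -8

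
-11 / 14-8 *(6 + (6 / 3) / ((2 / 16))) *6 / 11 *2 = -2699 / 14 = -192.79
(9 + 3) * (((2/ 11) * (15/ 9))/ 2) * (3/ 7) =60/ 77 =0.78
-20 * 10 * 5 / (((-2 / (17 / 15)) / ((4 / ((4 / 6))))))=3400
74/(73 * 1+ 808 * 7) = 74/5729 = 0.01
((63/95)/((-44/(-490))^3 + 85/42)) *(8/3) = 2964754800/3394126997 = 0.87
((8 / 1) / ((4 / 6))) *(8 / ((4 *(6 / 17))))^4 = 12373.48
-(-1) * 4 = 4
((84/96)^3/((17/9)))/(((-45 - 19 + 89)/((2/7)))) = 441/108800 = 0.00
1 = 1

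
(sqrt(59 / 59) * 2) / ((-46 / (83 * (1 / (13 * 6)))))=-83 / 1794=-0.05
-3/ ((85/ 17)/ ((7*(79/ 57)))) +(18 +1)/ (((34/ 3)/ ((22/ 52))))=-429287/ 83980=-5.11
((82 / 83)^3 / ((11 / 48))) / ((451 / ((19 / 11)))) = 12264576 / 761048497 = 0.02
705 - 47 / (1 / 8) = 329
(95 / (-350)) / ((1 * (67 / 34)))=-323 / 2345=-0.14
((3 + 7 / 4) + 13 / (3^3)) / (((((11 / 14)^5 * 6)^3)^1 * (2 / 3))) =1373374593596311040 / 1015071305168003193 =1.35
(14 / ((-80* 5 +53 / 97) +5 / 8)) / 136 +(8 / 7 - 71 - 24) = -493816355 / 5261347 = -93.86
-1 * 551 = -551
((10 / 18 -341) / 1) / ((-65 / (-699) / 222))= -52829488 / 65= -812761.35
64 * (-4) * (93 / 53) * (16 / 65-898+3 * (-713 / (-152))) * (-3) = -77948341344 / 65455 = -1190869.17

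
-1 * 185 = -185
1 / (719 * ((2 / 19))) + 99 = 142381 / 1438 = 99.01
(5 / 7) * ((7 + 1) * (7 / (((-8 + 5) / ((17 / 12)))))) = -170 / 9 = -18.89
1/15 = 0.07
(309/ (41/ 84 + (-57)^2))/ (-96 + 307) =25956/ 57593927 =0.00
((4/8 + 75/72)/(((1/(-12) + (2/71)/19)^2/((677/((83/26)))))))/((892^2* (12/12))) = 0.06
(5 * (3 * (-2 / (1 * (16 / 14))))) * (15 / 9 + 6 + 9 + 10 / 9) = -1400 / 3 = -466.67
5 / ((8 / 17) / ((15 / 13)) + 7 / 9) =3825 / 907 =4.22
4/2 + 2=4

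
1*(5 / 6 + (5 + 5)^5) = 600005 / 6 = 100000.83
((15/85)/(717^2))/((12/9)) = 1/3884228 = 0.00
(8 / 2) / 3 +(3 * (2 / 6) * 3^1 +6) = 31 / 3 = 10.33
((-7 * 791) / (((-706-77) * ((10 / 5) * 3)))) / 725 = 5537 / 3406050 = 0.00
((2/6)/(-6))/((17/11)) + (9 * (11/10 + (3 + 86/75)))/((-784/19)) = -1.18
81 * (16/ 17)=1296/ 17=76.24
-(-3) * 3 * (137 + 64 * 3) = 2961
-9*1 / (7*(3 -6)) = 3 / 7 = 0.43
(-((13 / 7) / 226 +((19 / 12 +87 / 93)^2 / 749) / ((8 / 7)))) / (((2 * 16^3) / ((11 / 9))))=-16108862605 / 6908258515156992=-0.00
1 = 1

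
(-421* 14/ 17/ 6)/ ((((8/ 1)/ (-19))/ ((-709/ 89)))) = -39699037/ 36312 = -1093.28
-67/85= -0.79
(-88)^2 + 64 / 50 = 7745.28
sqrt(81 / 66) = 3*sqrt(66) / 22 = 1.11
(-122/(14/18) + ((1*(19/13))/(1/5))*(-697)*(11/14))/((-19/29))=21950477/3458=6347.74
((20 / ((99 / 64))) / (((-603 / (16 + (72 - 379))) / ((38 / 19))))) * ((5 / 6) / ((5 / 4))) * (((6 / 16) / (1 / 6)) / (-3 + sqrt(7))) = -62080 / 2211 - 62080 * sqrt(7) / 6633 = -52.84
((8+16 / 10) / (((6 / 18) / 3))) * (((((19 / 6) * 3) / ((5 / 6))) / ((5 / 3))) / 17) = 73872 / 2125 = 34.76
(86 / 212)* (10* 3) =645 / 53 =12.17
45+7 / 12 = 547 / 12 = 45.58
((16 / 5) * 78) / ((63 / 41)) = 17056 / 105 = 162.44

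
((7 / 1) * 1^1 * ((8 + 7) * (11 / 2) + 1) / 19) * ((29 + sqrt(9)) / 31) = 18704 / 589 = 31.76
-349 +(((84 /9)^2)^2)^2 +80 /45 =377799720211 /6561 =57582642.92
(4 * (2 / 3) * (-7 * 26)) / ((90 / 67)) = -48776 / 135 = -361.30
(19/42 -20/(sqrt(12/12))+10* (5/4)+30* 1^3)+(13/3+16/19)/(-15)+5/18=54787/2394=22.89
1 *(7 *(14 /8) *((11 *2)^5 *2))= 126263984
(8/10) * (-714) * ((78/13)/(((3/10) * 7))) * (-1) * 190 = 310080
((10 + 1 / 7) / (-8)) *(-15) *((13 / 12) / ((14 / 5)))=23075 / 3136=7.36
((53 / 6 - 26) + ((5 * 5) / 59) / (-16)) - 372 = -1102195 / 2832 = -389.19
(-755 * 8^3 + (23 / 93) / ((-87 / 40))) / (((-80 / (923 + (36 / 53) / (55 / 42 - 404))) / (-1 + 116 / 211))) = -6145826296060018775 / 3060632394378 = -2008024.98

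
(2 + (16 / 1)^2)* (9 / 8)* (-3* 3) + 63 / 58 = -302895 / 116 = -2611.16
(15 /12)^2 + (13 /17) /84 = 8977 /5712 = 1.57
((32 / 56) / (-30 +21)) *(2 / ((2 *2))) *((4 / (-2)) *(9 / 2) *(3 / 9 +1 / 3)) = 4 / 21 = 0.19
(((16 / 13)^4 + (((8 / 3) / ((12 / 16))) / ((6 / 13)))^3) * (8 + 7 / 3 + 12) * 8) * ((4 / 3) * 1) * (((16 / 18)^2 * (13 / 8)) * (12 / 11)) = 17721986394357760 / 115590011823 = 153317.63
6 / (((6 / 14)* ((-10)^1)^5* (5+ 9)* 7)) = -1 / 700000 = -0.00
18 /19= 0.95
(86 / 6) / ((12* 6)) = 43 / 216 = 0.20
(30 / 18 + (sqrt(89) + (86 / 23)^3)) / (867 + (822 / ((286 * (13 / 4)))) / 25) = 46475 * sqrt(89) / 40295469 + 91509414425 / 1470824913969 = 0.07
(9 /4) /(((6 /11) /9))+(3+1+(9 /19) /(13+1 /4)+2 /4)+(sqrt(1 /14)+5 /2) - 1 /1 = sqrt(14) /14+347703 /8056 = 43.43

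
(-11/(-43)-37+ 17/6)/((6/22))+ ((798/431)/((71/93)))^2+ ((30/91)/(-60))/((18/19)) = -15626787538907387/131911781742468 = -118.46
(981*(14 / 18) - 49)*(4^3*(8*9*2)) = 6580224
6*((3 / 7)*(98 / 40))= 63 / 10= 6.30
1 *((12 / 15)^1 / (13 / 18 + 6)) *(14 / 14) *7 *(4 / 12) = 168 / 605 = 0.28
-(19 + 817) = -836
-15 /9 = -5 /3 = -1.67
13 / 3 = 4.33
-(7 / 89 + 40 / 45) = -775 / 801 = -0.97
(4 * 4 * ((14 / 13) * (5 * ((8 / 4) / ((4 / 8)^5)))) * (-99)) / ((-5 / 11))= 15611904 / 13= 1200915.69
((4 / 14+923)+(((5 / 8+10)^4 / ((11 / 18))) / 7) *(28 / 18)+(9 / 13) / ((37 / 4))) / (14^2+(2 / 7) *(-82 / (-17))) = 3583239149415 / 127257608192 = 28.16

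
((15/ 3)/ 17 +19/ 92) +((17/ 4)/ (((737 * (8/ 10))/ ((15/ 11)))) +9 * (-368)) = -167950112655/ 50717392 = -3311.49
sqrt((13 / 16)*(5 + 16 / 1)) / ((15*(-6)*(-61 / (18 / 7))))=sqrt(273) / 8540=0.00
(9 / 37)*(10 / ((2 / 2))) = 90 / 37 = 2.43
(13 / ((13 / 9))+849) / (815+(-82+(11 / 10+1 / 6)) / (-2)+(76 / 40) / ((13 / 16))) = 66924 / 66901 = 1.00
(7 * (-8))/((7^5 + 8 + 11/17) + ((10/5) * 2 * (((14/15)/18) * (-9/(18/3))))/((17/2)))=-3060/918853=-0.00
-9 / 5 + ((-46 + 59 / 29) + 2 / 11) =-72706 / 1595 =-45.58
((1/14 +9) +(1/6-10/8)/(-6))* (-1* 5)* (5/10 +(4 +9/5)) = -291.44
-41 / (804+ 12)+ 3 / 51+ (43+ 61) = 104.01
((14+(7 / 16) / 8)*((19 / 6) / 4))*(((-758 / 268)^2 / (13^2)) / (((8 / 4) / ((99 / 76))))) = 8527535247 / 24859148288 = 0.34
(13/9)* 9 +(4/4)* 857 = 870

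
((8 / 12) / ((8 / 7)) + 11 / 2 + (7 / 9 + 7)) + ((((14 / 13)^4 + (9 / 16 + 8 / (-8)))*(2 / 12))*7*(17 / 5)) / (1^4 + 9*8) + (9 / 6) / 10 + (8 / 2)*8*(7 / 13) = 93946565341 / 3002332320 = 31.29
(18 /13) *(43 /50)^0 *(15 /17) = 270 /221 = 1.22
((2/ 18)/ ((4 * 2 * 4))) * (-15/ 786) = -5/ 75456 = -0.00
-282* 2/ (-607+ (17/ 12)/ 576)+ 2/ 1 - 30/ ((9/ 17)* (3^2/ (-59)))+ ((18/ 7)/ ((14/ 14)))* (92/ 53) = 15922946363948/ 42026994639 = 378.87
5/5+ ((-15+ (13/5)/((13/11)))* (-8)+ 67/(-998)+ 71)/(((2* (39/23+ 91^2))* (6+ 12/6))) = 15229573093/15209679680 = 1.00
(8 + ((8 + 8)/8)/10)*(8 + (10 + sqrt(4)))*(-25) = -4100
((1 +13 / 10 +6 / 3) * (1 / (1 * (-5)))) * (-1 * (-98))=-2107 / 25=-84.28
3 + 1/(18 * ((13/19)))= 721/234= 3.08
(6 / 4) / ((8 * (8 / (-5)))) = -15 / 128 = -0.12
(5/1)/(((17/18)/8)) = 720/17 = 42.35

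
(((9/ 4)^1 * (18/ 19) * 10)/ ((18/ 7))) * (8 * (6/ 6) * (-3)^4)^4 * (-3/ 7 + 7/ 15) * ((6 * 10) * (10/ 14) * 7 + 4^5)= 1400681069051904/ 19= 73720056265889.68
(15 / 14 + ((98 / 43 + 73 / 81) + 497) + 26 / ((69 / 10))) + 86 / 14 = 573282265 / 1121526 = 511.16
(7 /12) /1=7 /12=0.58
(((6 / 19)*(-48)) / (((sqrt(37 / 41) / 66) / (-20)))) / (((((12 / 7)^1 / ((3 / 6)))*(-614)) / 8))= -443520*sqrt(1517) / 215821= -80.04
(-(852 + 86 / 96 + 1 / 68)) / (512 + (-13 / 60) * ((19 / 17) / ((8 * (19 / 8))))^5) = -41520377125 / 24924575444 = -1.67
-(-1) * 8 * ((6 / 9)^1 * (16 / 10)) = 128 / 15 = 8.53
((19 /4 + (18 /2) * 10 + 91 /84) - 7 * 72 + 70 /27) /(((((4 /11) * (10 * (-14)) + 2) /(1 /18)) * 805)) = 240911 /420963480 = 0.00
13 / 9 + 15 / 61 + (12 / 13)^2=235888 / 92781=2.54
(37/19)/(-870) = -37/16530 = -0.00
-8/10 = -4/5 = -0.80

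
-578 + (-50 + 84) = -544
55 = 55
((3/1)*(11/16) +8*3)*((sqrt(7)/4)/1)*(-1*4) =-417*sqrt(7)/16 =-68.95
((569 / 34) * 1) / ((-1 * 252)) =-569 / 8568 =-0.07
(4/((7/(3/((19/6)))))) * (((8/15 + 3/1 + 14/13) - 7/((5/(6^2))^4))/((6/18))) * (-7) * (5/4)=267258.63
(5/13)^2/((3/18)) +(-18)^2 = 54906/169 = 324.89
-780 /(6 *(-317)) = 0.41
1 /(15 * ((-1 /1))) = -1 /15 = -0.07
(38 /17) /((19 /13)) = 26 /17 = 1.53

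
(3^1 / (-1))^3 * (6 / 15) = -54 / 5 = -10.80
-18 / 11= -1.64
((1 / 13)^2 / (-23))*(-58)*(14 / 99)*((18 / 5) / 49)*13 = 232 / 115115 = 0.00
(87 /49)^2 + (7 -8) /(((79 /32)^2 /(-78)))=239010801 /14984641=15.95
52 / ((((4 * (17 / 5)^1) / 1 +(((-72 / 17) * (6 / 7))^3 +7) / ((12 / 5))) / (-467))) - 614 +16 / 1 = 6507.68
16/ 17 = 0.94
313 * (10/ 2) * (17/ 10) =5321/ 2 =2660.50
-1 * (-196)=196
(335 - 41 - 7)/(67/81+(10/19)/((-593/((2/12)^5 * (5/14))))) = 176012893728/507285383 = 346.97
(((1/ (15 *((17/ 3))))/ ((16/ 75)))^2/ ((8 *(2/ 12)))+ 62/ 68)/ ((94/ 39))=10549461/ 27817984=0.38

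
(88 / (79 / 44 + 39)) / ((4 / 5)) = 968 / 359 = 2.70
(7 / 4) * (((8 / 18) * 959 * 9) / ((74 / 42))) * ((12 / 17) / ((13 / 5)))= 1034.41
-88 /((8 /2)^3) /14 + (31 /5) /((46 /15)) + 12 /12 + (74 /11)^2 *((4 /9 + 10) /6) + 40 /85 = 11756425169 /143068464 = 82.17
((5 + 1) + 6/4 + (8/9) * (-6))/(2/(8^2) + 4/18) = 624/73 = 8.55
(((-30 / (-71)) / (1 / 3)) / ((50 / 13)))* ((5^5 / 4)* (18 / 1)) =658125 / 142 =4634.68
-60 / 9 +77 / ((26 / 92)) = 10366 / 39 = 265.79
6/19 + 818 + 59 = 16669/19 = 877.32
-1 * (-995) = 995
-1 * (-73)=73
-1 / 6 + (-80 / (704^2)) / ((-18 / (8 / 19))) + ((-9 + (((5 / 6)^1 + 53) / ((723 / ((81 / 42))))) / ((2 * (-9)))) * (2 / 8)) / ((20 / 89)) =-45519458945 / 4467931776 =-10.19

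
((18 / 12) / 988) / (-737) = -3 / 1456312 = -0.00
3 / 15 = 1 / 5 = 0.20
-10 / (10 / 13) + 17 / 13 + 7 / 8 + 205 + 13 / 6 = 61261 / 312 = 196.35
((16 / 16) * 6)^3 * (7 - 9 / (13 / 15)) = -9504 / 13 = -731.08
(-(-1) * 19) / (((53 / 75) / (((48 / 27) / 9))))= 7600 / 1431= 5.31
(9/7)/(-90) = -1/70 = -0.01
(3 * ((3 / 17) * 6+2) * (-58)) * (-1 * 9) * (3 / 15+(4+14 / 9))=2343432 / 85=27569.79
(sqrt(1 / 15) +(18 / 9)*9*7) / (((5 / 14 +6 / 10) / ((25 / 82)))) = 175*sqrt(15) / 8241 +110250 / 2747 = 40.22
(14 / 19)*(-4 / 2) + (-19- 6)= -503 / 19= -26.47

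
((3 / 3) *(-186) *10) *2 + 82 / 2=-3679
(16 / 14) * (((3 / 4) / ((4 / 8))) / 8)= 3 / 14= 0.21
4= 4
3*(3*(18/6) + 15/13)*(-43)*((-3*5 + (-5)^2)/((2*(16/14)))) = -148995/26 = -5730.58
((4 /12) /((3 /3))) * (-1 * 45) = -15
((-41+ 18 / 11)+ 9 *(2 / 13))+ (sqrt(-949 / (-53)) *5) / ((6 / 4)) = -5431 / 143+ 10 *sqrt(50297) / 159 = -23.87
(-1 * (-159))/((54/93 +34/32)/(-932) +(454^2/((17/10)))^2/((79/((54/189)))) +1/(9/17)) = 105720740564544/35350333943130311713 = 0.00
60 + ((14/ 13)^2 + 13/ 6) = 64213/ 1014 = 63.33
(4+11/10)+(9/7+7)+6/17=16349/1190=13.74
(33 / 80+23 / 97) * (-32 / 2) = -5041 / 485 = -10.39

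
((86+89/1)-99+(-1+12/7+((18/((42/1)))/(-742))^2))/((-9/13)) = -8968137035/80932908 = -110.81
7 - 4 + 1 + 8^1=12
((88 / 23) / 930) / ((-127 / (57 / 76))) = -11 / 452755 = -0.00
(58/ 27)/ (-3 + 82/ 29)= -12.46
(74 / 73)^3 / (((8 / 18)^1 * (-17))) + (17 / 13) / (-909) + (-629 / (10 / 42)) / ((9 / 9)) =-1032327692931272 / 390746180565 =-2641.94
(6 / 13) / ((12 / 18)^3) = 81 / 52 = 1.56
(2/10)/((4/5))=1/4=0.25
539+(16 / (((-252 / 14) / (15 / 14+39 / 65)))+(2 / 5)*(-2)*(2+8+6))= 3673 / 7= 524.71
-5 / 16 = -0.31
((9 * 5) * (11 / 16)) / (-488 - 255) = -495 / 11888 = -0.04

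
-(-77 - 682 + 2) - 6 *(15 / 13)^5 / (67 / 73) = 18499003417 / 24876631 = 743.63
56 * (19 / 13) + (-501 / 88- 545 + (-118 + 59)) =-527.85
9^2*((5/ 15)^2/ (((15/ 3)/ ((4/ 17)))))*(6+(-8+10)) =288/ 85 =3.39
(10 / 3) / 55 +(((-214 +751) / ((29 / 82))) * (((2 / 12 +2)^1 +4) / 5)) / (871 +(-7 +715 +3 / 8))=75351502 / 60458475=1.25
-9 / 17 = -0.53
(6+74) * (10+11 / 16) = 855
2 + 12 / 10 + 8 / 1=11.20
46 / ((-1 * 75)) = -46 / 75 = -0.61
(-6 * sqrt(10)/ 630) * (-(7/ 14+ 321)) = 643 * sqrt(10)/ 210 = 9.68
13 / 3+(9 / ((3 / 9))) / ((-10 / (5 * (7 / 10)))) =-307 / 60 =-5.12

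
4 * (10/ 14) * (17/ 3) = 340/ 21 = 16.19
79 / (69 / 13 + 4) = 1027 / 121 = 8.49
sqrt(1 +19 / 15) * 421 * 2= 842 * sqrt(510) / 15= 1267.67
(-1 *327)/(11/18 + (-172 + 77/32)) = 94176/48667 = 1.94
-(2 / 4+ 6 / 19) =-31 / 38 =-0.82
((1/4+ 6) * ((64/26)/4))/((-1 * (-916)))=25/5954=0.00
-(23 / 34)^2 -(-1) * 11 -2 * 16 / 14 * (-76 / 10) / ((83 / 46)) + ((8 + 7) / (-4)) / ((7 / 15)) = 10187217 / 839545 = 12.13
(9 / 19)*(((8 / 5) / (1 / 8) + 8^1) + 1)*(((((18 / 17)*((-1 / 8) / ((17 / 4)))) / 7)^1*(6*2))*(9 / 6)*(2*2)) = -635688 / 192185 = -3.31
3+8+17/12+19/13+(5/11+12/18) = 25739/1716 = 15.00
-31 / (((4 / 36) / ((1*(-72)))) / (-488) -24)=9802944 / 7589375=1.29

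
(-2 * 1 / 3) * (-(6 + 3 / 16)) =33 / 8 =4.12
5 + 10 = 15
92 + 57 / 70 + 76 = 11817 / 70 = 168.81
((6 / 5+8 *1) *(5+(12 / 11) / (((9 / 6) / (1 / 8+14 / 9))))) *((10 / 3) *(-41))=-211232 / 27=-7823.41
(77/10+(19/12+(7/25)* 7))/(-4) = -3373/1200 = -2.81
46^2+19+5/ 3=2136.67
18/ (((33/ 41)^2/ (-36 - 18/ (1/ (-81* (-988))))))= -4843095480/ 121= -40025582.48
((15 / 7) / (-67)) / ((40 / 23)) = -69 / 3752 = -0.02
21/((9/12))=28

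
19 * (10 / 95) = 2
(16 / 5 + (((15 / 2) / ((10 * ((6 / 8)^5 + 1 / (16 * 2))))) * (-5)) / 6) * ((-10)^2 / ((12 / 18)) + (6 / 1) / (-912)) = 136794 / 1045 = 130.90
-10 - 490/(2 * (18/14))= -1805/9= -200.56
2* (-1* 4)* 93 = -744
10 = 10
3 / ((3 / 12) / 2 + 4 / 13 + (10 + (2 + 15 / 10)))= 104 / 483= 0.22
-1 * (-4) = 4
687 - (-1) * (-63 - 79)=545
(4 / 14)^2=4 / 49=0.08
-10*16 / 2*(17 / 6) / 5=-136 / 3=-45.33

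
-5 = -5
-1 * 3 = -3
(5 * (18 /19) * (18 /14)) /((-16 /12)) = -1215 /266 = -4.57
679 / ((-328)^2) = 679 / 107584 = 0.01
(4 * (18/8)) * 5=45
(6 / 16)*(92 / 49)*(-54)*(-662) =1233306 / 49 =25169.51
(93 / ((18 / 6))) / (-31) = -1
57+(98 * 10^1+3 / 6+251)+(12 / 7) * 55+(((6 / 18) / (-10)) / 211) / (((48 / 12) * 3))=735254813 / 531720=1382.79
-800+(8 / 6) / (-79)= -189604 / 237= -800.02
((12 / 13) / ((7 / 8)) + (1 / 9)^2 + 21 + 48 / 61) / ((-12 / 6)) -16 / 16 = -5587604 / 449631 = -12.43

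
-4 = -4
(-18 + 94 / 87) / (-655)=1472 / 56985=0.03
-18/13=-1.38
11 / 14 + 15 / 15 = 25 / 14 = 1.79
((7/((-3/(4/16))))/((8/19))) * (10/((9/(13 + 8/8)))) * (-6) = 4655/36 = 129.31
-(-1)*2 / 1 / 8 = 1 / 4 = 0.25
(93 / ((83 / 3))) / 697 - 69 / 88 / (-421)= 14328111 / 2143263848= 0.01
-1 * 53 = -53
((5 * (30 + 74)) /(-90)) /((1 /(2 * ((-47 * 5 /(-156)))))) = -470 /27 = -17.41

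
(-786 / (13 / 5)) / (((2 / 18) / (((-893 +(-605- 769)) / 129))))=26727930 / 559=47813.83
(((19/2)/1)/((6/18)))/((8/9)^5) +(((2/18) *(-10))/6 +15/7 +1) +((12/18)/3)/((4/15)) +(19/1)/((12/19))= 1055712733/12386304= 85.23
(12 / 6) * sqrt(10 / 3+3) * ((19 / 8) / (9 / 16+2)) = 76 * sqrt(57) / 123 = 4.66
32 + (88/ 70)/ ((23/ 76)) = 36.15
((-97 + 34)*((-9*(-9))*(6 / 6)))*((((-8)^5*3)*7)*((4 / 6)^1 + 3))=12875563008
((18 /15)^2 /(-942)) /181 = -0.00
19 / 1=19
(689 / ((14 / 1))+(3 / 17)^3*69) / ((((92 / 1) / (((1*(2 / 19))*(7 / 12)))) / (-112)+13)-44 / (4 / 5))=-0.90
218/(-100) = -109/50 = -2.18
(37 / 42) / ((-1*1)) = -0.88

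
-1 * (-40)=40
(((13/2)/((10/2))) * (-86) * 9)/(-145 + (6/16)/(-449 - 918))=55019016/7928615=6.94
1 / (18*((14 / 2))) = 0.01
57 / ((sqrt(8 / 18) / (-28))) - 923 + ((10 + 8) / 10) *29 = -16324 / 5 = -3264.80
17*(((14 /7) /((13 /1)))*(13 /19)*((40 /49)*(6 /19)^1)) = 8160 /17689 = 0.46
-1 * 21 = -21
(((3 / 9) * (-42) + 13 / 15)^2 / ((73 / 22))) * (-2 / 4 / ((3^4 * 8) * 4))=-426899 / 42573600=-0.01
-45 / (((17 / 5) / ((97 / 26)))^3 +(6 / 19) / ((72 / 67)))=-42.83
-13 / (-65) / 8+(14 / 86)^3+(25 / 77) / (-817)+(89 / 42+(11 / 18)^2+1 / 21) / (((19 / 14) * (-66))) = 57358423 / 102783469320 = 0.00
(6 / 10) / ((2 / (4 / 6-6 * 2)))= -17 / 5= -3.40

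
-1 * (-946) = 946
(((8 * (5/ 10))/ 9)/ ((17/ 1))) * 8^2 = 256/ 153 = 1.67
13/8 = 1.62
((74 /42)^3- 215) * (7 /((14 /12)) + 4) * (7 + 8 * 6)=-1067254100 /9261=-115241.78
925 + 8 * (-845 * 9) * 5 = -303275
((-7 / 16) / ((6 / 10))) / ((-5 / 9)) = 21 / 16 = 1.31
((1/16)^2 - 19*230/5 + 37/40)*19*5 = -21233089/256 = -82941.75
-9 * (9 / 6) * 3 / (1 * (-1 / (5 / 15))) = 27 / 2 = 13.50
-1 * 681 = -681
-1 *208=-208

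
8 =8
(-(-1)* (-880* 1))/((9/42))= -4106.67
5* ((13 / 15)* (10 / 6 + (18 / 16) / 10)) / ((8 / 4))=5551 / 1440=3.85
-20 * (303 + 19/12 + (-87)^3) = 39491905/3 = 13163968.33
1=1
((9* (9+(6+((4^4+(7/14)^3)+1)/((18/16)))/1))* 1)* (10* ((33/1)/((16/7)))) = 316470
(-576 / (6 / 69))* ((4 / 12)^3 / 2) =-368 / 3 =-122.67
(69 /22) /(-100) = -69 /2200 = -0.03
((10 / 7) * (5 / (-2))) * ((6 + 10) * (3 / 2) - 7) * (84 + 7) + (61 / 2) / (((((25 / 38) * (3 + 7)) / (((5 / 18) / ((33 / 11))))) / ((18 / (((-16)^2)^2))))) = -54312958841 / 9830400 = -5525.00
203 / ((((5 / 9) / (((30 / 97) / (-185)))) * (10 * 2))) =-5481 / 179450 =-0.03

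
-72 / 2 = -36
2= 2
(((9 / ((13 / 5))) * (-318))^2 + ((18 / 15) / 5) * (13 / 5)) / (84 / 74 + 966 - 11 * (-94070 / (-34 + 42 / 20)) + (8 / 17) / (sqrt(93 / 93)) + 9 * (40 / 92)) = -1789842157617221 / 46480327027875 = -38.51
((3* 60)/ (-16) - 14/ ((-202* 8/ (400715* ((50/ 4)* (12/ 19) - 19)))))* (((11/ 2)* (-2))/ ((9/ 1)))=6512316415/ 138168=47133.32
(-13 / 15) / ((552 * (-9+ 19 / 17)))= 221 / 1109520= 0.00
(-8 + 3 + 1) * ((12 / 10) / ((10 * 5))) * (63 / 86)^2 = -11907 / 231125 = -0.05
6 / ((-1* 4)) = -3 / 2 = -1.50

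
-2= -2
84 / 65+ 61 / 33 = 6737 / 2145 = 3.14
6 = 6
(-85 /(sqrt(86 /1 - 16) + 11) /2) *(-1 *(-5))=-275 /6 + 25 *sqrt(70) /6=-10.97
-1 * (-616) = 616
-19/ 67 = -0.28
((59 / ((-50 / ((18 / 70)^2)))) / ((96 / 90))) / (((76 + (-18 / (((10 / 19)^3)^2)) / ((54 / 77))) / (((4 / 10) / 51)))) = 1433700 / 2827645853221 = 0.00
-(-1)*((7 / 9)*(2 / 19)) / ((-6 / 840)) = -1960 / 171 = -11.46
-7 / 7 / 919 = -0.00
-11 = -11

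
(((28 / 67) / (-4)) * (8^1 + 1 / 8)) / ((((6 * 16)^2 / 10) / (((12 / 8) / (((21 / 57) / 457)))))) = -2821975 / 1646592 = -1.71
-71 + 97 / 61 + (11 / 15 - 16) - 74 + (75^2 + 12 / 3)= 5005346 / 915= 5470.32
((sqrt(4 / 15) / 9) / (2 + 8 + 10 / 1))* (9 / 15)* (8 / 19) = 4* sqrt(15) / 21375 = 0.00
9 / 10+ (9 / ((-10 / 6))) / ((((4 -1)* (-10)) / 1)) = 27 / 25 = 1.08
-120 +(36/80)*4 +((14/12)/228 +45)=-500653/6840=-73.19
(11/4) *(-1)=-2.75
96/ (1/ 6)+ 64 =640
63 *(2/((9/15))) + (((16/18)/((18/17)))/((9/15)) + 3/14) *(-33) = 177761/1134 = 156.76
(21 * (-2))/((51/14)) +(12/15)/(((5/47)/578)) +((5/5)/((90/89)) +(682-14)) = 38280749/7650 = 5004.02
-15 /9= -5 /3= -1.67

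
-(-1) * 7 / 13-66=-851 / 13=-65.46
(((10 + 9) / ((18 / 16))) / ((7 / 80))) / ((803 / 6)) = 24320 / 16863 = 1.44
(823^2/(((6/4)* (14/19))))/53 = 12869251/1113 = 11562.67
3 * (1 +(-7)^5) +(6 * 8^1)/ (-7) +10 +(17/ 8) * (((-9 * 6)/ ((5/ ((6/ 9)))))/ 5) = -17646271/ 350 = -50417.92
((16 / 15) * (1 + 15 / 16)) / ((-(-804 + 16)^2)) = -31 / 9314160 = -0.00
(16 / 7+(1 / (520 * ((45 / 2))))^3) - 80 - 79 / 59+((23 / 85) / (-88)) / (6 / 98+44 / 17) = -1269488769303150548599 / 16058414184813000000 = -79.05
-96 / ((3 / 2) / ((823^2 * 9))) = -390141504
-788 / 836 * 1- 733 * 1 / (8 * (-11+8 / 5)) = 691913 / 78584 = 8.80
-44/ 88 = -1/ 2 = -0.50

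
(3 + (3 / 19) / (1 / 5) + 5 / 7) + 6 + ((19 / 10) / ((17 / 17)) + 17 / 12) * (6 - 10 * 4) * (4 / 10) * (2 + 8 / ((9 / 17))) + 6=-755.32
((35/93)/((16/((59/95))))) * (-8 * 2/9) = -413/15903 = -0.03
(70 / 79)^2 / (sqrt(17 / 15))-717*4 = -2868+4900*sqrt(255) / 106097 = -2867.26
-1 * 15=-15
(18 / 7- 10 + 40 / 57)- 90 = -38594 / 399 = -96.73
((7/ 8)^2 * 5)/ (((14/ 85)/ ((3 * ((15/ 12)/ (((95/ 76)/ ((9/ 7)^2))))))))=103275/ 896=115.26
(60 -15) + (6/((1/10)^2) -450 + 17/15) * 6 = 4759/5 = 951.80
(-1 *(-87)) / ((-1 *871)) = -87 / 871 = -0.10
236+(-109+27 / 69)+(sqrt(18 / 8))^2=129.64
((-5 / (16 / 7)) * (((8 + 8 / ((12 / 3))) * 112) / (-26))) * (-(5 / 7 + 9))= -11900 / 13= -915.38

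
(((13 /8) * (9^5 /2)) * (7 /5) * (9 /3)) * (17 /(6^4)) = 3383289 /1280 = 2643.19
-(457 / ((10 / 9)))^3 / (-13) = 69578670897 / 13000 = 5352205.45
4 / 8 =1 / 2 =0.50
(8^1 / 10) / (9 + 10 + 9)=1 / 35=0.03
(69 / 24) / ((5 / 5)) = 23 / 8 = 2.88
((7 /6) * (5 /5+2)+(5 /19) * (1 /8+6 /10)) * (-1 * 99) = -365.39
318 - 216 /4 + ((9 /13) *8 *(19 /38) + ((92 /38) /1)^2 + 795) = 5010391 /4693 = 1067.63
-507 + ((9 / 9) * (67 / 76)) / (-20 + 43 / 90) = -33853377 / 66766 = -507.05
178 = 178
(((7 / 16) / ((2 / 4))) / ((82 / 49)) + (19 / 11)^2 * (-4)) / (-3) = 905761 / 238128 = 3.80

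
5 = 5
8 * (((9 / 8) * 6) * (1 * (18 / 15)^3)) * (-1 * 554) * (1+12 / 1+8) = -135698976 / 125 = -1085591.81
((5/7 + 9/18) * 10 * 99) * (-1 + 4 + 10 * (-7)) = -563805/7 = -80543.57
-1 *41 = -41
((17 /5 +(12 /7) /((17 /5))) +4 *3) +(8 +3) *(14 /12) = 102593 /3570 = 28.74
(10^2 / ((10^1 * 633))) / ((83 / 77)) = 770 / 52539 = 0.01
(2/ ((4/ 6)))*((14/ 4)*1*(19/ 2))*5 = 498.75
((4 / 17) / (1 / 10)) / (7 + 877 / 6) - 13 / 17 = -11707 / 15623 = -0.75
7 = 7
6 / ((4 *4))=3 / 8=0.38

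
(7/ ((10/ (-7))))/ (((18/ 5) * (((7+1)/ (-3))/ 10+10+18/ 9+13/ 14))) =-0.11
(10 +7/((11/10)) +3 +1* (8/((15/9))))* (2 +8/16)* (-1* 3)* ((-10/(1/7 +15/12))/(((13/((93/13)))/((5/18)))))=4806550/24167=198.89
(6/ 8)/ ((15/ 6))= 3/ 10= 0.30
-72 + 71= -1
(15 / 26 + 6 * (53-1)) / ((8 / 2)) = 78.14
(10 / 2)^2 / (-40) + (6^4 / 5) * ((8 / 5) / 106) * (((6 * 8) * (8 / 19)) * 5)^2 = 6115199567 / 153064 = 39951.91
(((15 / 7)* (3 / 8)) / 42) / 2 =15 / 1568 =0.01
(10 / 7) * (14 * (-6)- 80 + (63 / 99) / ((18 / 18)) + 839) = 74320 / 77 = 965.19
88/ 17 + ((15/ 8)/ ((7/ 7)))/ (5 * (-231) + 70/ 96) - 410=-76259748/ 188377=-404.83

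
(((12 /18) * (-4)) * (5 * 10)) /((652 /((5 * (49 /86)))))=-12250 /21027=-0.58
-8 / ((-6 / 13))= 52 / 3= 17.33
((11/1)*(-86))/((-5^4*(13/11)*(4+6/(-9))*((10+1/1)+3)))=0.03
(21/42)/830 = 1/1660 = 0.00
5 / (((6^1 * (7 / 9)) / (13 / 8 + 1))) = 45 / 16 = 2.81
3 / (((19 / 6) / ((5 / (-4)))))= -45 / 38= -1.18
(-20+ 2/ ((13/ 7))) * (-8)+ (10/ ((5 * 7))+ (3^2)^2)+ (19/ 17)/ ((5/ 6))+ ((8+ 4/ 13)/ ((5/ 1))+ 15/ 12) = 7330399/ 30940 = 236.92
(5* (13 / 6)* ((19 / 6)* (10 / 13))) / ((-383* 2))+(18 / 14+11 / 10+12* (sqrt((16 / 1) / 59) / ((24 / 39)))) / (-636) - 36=-1843479413 / 51153480 - 13* sqrt(59) / 6254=-36.05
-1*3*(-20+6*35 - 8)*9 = -4914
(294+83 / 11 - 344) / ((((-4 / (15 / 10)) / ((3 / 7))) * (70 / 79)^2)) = 26230923 / 3018400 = 8.69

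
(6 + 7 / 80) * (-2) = -487 / 40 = -12.18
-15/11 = -1.36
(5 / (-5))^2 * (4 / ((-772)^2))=1 / 148996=0.00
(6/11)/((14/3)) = 9/77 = 0.12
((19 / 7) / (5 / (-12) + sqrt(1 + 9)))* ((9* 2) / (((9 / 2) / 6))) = 5472 / 1981 + 65664* sqrt(10) / 9905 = 23.73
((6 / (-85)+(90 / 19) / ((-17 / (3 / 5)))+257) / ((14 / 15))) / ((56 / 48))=3732039 / 15827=235.80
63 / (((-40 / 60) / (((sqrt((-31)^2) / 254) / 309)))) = -1953 / 52324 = -0.04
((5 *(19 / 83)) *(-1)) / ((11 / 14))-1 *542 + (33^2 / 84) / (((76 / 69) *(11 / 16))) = -63912507 / 121429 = -526.34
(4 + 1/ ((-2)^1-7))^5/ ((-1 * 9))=-52521875/ 531441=-98.83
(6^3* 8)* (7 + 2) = 15552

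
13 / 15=0.87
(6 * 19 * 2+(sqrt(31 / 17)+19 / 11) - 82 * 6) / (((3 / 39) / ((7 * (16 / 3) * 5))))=-21002800 / 33+7280 * sqrt(527) / 51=-633171.56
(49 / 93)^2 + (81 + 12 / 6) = 720268 / 8649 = 83.28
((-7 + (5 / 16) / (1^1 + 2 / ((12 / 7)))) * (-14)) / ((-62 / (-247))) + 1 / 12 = 9179 / 24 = 382.46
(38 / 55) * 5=38 / 11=3.45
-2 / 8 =-1 / 4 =-0.25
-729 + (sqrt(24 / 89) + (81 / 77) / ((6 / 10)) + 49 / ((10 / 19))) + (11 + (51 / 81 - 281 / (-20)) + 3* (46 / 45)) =-604.88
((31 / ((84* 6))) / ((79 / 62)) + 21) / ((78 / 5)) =161165 / 119448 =1.35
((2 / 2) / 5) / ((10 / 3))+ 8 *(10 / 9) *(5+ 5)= 40027 / 450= 88.95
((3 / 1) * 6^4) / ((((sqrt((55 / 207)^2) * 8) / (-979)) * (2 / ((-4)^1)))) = 17907156 / 5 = 3581431.20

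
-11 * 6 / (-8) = 33 / 4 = 8.25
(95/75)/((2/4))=2.53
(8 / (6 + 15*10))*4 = 8 / 39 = 0.21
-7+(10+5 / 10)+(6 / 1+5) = 29 / 2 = 14.50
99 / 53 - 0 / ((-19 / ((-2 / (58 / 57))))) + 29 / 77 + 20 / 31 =365580 / 126511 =2.89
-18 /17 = -1.06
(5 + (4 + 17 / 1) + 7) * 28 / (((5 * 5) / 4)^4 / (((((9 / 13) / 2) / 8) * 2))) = 266112 / 5078125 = 0.05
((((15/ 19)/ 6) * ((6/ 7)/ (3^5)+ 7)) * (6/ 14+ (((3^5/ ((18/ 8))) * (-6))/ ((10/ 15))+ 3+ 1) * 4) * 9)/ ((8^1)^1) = -4013.68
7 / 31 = 0.23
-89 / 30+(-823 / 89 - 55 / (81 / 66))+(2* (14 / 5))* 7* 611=574176937 / 24030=23894.17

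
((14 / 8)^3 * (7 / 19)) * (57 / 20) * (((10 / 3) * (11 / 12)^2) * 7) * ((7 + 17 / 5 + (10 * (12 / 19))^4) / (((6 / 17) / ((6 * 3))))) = 9019633088061827 / 1000865280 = 9011835.33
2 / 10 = 1 / 5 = 0.20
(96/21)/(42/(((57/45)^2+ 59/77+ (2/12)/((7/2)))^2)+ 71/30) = 1685144264640/3519785841173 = 0.48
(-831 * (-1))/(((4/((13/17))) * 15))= 3601/340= 10.59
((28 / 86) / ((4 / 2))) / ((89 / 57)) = 399 / 3827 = 0.10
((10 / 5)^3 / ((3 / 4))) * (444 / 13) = 4736 / 13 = 364.31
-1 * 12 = -12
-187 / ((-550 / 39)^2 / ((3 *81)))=-6283251 / 27500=-228.48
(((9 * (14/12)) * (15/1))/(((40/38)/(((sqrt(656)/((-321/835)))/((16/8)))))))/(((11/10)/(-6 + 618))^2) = -3119623794000 * sqrt(41)/12947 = -1542854617.06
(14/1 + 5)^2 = 361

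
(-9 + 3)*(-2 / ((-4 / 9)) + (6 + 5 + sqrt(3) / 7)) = -93 - 6*sqrt(3) / 7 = -94.48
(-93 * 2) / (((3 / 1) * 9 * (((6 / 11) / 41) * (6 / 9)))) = -13981 / 18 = -776.72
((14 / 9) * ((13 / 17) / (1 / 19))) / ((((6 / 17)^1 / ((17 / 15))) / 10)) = 58786 / 81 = 725.75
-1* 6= -6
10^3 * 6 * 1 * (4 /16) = 1500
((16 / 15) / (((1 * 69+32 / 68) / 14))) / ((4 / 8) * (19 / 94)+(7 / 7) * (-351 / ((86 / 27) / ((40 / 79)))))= -2431925888 / 630104427555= -0.00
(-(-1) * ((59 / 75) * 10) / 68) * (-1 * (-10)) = 59 / 51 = 1.16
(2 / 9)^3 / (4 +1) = 8 / 3645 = 0.00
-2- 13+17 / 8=-103 / 8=-12.88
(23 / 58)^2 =529 / 3364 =0.16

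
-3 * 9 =-27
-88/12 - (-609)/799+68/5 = 84241/11985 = 7.03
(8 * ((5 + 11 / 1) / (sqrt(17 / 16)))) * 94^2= 4524032 * sqrt(17) / 17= 1097238.93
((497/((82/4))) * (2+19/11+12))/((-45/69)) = -3955126/6765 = -584.65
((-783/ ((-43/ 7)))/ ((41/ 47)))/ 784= 36801/ 197456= 0.19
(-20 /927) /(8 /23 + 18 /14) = -3220 /243801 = -0.01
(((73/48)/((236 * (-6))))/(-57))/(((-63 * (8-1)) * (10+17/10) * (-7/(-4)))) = -365/174908876688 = -0.00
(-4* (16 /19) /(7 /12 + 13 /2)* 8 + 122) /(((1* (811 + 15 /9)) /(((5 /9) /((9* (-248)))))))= -95443 /2636462952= -0.00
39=39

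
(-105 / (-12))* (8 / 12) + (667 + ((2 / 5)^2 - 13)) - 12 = 97199 / 150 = 647.99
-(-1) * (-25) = -25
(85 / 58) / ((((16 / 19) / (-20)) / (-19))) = 153425 / 232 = 661.31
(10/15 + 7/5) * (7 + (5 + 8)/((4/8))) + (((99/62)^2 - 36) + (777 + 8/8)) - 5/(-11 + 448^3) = 1404572572358569/1728173622820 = 812.75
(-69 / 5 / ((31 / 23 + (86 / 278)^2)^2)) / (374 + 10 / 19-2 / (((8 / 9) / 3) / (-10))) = -0.01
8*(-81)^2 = 52488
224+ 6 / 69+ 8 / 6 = 15554 / 69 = 225.42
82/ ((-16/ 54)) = -1107/ 4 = -276.75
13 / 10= 1.30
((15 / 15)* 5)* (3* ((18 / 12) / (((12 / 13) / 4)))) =195 / 2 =97.50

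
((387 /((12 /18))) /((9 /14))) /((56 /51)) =6579 /8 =822.38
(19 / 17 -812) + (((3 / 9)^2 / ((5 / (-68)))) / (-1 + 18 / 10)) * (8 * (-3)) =-39043 / 51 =-765.55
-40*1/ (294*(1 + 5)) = -10/ 441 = -0.02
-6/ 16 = -3/ 8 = -0.38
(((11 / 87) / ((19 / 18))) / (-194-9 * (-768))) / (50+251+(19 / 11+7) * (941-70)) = 363 / 160885273943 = 0.00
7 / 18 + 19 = 349 / 18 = 19.39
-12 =-12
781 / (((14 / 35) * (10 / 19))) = 14839 / 4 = 3709.75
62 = 62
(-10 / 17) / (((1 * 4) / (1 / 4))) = -5 / 136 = -0.04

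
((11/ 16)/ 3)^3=1331/ 110592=0.01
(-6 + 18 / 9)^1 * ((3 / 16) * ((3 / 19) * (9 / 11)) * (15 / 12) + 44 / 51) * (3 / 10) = -1.07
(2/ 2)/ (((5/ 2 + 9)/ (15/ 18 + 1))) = 11/ 69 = 0.16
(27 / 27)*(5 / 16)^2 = 25 / 256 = 0.10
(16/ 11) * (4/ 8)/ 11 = 8/ 121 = 0.07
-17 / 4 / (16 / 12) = -51 / 16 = -3.19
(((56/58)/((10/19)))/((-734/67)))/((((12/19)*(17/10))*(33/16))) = -1354472/17912169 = -0.08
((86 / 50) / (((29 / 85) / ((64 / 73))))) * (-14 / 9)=-654976 / 95265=-6.88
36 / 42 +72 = 510 / 7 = 72.86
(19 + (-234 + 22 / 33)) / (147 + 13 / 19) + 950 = 7984883 / 8418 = 948.55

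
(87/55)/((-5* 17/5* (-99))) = 29/30855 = 0.00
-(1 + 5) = -6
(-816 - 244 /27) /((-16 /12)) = 5569 /9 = 618.78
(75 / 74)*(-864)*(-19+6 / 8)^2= -10791225 / 37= -291654.73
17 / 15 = 1.13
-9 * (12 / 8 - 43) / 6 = 249 / 4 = 62.25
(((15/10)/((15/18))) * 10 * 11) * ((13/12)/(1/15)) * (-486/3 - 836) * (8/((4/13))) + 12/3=-83487686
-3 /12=-1 /4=-0.25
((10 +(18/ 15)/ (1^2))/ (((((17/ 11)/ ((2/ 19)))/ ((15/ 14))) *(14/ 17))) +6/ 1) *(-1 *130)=-120900/ 133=-909.02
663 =663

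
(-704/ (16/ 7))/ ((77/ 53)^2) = -11236/ 77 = -145.92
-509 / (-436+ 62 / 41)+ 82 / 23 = 1940735 / 409722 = 4.74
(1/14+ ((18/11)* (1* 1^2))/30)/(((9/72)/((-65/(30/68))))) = -171496/1155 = -148.48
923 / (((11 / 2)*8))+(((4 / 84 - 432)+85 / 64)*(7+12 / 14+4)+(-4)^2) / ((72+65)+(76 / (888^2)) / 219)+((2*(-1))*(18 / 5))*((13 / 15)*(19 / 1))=-21476942458227959 / 159400394957650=-134.74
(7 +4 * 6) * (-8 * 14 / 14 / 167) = -1.49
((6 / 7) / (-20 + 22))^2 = 9 / 49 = 0.18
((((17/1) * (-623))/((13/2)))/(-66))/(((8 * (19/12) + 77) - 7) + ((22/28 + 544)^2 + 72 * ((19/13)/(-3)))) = 2075836/24959415877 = 0.00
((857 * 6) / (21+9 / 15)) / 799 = 4285 / 14382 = 0.30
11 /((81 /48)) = 176 /27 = 6.52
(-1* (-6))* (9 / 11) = 54 / 11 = 4.91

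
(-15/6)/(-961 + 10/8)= 10/3839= 0.00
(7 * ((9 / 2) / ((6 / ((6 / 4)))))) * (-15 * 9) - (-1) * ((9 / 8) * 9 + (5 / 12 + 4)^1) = -12583 / 12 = -1048.58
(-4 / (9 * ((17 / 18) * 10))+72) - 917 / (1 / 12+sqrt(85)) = 75789064 / 1040315 - 132048 * sqrt(85) / 12239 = -26.62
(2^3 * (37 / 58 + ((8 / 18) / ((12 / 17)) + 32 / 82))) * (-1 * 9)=-425764 / 3567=-119.36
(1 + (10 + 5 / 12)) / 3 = 3.81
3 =3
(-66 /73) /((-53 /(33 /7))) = 2178 /27083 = 0.08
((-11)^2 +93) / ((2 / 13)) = 1391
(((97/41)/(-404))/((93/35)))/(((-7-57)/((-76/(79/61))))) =-3934805/1947131328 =-0.00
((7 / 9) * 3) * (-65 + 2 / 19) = -2877 / 19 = -151.42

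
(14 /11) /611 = 14 /6721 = 0.00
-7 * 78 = -546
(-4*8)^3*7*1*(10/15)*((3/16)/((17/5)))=-143360/17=-8432.94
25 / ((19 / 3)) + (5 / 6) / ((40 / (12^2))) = 132 / 19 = 6.95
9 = 9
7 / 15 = 0.47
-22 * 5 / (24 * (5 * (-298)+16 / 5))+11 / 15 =328471 / 446040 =0.74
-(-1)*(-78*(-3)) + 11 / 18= 4223 / 18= 234.61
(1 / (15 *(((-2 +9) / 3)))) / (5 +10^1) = 1 / 525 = 0.00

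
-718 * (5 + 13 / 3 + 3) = -26566 / 3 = -8855.33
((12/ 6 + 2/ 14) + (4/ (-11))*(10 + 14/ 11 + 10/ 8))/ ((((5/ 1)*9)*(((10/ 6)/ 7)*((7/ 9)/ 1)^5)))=-40192686/ 50841175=-0.79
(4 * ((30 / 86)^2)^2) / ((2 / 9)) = 911250 / 3418801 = 0.27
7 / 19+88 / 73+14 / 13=47797 / 18031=2.65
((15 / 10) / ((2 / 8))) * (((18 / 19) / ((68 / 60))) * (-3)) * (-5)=24300 / 323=75.23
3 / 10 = 0.30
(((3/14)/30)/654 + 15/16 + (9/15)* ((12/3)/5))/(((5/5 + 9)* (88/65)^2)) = 219340537/2836162560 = 0.08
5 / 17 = 0.29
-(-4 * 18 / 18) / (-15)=-4 / 15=-0.27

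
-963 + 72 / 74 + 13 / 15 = -533444 / 555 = -961.16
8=8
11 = 11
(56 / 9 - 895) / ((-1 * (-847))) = -7999 / 7623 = -1.05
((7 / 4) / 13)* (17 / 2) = 119 / 104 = 1.14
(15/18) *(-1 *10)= -25/3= -8.33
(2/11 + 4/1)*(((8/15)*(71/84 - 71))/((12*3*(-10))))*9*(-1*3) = -135539/11550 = -11.73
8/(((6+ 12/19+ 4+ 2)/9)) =57/10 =5.70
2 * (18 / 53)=36 / 53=0.68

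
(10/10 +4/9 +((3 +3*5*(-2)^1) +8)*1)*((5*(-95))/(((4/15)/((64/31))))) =6004000/93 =64559.14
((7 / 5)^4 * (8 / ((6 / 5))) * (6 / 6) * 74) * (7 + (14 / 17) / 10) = 427838992 / 31875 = 13422.40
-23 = -23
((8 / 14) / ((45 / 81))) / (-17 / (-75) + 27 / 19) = 2565 / 4109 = 0.62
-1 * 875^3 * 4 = -2679687500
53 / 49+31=1572 / 49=32.08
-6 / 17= -0.35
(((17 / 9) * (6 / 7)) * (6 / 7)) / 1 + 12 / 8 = 283 / 98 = 2.89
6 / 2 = 3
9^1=9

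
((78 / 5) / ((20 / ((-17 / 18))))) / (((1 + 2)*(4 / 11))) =-2431 / 3600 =-0.68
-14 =-14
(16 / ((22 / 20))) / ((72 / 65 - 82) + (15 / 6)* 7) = -0.23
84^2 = 7056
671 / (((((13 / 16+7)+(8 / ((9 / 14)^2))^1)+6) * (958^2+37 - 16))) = 79056 / 3586787215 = 0.00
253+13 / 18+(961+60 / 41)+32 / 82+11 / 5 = 4497283 / 3690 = 1218.78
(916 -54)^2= 743044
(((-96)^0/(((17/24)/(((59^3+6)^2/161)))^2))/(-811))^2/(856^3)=45376662873289334763.55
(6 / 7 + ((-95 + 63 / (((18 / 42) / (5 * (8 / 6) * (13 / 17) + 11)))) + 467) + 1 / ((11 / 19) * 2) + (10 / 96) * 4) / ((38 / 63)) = 6797139 / 1496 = 4543.54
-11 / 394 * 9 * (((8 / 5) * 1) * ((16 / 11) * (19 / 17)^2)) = -207936 / 284665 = -0.73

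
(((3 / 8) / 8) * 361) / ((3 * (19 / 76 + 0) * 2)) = 361 / 32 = 11.28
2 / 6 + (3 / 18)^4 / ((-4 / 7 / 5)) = 1693 / 5184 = 0.33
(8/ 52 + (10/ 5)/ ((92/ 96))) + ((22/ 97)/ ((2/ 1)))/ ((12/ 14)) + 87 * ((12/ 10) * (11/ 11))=92902211/ 870090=106.77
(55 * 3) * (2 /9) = 110 /3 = 36.67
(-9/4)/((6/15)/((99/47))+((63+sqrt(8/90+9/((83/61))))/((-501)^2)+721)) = -0.00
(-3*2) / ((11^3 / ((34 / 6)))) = -34 / 1331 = -0.03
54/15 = 3.60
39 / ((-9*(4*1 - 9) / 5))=13 / 3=4.33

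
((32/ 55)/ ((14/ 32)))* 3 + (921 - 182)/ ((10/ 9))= 515199/ 770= 669.09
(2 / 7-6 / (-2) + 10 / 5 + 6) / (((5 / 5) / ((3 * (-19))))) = -4503 / 7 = -643.29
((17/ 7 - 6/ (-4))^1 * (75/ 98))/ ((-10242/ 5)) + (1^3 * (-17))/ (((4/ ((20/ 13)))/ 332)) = -132182795135/ 60892104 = -2170.77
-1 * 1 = -1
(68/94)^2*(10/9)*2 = 23120/19881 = 1.16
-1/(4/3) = -3/4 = -0.75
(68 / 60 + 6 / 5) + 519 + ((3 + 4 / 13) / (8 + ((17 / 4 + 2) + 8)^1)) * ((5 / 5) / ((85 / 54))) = 153839444 / 295035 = 521.43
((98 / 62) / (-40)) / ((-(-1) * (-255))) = 49 / 316200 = 0.00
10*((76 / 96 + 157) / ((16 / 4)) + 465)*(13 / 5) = 629551 / 48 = 13115.65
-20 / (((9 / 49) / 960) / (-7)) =2195200 / 3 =731733.33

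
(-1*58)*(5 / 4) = -145 / 2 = -72.50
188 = 188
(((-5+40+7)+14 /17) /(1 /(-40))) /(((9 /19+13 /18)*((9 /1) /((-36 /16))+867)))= -9959040 /6000439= -1.66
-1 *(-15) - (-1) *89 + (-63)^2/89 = 13225/89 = 148.60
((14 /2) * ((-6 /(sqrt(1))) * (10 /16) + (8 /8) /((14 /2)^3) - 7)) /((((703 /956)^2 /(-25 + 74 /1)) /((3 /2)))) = -5053494870 /494209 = -10225.42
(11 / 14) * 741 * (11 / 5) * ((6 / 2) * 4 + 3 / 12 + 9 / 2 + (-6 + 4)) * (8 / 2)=5289999 / 70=75571.41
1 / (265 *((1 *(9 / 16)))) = 16 / 2385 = 0.01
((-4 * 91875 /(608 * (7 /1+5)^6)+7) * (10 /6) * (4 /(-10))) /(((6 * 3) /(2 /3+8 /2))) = -1.21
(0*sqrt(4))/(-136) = 0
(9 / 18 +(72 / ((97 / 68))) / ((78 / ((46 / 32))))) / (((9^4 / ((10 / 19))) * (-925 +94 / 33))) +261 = 416173288069118 / 1594533671523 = 261.00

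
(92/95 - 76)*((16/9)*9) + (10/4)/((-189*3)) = -129330907/107730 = -1200.51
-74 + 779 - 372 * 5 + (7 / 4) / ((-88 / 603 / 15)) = -469875 / 352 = -1334.87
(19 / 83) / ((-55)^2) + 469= 117754194 / 251075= 469.00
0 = 0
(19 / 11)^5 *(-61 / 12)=-151042039 / 1932612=-78.15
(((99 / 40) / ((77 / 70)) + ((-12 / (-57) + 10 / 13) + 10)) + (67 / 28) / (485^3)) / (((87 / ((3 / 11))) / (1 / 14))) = 5219177600837 / 1761849970380500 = 0.00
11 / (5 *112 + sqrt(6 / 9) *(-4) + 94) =11 *sqrt(6) / 320779 + 10791 / 641558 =0.02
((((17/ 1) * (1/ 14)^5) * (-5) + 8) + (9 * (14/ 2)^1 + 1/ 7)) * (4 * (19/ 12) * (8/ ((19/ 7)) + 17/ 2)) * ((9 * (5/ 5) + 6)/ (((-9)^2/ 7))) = 27740131975/ 4148928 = 6686.10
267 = 267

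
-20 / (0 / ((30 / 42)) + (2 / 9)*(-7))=90 / 7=12.86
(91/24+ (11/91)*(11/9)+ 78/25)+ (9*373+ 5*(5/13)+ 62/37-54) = 20082756647/6060600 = 3313.66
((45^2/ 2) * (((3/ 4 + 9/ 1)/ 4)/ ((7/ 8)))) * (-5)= -394875/ 28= -14102.68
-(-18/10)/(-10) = -0.18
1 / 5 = 0.20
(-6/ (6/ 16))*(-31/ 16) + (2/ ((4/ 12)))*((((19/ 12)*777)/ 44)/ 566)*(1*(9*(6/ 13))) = 10434913/ 323752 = 32.23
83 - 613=-530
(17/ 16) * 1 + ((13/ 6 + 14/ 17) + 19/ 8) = 6.43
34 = 34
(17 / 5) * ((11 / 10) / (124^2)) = 187 / 768800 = 0.00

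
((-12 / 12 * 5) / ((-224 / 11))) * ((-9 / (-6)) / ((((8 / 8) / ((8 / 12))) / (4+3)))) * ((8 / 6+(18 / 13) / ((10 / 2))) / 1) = 1727 / 624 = 2.77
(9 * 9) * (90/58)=3645/29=125.69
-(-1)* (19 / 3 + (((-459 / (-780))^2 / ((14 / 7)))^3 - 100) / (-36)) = 810582168530193071 / 88967743488000000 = 9.11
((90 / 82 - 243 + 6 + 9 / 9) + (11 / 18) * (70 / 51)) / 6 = -2202422 / 56457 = -39.01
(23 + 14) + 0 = 37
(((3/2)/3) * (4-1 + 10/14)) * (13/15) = 169/105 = 1.61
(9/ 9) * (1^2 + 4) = 5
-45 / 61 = -0.74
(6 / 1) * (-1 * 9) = -54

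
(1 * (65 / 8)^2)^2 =17850625 / 4096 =4358.06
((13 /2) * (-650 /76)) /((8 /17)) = -71825 /608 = -118.13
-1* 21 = -21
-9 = -9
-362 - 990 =-1352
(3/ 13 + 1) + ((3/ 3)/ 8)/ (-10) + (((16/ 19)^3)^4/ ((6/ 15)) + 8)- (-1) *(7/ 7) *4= 31158275131850220867/ 2301847515828807440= 13.54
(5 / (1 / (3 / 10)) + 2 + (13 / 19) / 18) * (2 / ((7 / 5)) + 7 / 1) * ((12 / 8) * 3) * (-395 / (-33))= 1281775 / 798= 1606.23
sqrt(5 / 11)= sqrt(55) / 11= 0.67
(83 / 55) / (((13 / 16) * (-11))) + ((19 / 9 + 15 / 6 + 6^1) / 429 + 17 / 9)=741023 / 424710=1.74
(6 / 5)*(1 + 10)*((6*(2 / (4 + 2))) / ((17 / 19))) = 2508 / 85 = 29.51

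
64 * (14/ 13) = 896/ 13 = 68.92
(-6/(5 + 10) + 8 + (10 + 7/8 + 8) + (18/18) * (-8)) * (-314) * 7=-812161/20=-40608.05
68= 68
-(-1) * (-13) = -13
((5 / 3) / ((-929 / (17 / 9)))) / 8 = -85 / 200664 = -0.00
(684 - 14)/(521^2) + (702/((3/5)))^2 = 371575585570/271441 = 1368900.00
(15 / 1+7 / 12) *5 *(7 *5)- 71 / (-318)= 578189 / 212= 2727.31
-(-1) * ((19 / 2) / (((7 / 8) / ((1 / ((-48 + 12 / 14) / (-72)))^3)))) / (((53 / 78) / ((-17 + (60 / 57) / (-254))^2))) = 44475272273263104 / 2702246611625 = 16458.63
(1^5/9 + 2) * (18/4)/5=19/10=1.90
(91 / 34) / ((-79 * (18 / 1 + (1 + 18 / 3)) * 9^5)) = -91 / 3965140350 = -0.00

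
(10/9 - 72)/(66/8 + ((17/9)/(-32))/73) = -1490368/173431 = -8.59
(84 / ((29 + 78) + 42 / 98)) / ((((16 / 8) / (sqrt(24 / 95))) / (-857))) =-125979 * sqrt(570) / 17860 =-168.40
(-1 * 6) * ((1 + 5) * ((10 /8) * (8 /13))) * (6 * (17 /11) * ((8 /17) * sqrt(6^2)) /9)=-11520 /143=-80.56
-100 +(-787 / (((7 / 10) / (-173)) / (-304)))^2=171312415312916700 / 49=3496171741079932.65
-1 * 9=-9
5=5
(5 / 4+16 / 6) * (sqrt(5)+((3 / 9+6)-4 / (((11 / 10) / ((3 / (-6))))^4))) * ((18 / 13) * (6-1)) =705 * sqrt(5) / 26+63609565 / 380666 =227.73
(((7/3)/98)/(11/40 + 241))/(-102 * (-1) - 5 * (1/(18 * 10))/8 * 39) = 640/660639903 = 0.00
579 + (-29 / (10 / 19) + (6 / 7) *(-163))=26893 / 70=384.19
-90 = -90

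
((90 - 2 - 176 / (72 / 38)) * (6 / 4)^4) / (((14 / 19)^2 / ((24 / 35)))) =-107217 / 3430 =-31.26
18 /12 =3 /2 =1.50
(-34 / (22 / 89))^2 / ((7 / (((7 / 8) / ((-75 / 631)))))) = -1444465639 / 72600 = -19896.22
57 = 57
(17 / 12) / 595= 1 / 420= 0.00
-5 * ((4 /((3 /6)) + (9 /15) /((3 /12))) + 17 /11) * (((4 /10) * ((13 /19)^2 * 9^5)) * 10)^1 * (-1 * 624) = 16364743492032 /3971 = 4121063583.99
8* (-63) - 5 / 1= -509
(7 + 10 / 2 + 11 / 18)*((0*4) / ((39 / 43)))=0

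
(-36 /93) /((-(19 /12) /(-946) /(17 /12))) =-192984 /589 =-327.65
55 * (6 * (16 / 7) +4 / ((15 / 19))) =21692 / 21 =1032.95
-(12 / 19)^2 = -144 / 361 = -0.40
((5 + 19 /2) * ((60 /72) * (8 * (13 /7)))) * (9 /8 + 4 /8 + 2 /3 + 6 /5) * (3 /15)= 157963 /1260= 125.37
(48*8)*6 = 2304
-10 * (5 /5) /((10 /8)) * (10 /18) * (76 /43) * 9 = -3040 /43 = -70.70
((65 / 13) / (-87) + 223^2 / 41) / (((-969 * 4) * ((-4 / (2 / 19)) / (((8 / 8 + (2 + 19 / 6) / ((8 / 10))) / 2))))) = 387196511 / 12609031104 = 0.03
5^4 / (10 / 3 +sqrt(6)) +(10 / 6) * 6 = 9605 / 23-5625 * sqrt(6) / 46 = 118.08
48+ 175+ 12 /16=895 /4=223.75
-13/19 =-0.68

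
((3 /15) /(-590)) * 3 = -3 /2950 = -0.00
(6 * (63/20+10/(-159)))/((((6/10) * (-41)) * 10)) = -9817/130380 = -0.08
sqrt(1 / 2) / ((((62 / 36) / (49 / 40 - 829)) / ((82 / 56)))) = -12217959 * sqrt(2) / 34720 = -497.66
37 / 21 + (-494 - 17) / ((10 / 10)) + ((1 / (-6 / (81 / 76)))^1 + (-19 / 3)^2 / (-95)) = -24411041 / 47880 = -509.84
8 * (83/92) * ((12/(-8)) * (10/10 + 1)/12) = -1.80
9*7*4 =252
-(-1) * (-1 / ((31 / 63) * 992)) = -63 / 30752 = -0.00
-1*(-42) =42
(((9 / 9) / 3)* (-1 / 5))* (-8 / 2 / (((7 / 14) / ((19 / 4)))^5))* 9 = 7428297 / 40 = 185707.42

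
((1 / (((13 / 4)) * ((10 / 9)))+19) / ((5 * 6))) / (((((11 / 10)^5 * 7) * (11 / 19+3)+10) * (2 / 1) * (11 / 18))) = 35710500 / 3419854867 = 0.01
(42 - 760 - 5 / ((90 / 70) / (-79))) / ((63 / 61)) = -225517 / 567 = -397.74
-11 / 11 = -1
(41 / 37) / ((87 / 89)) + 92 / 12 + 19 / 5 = 12.60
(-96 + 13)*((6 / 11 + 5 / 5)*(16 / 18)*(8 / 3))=-90304 / 297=-304.05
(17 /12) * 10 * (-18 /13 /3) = -85 /13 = -6.54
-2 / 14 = -1 / 7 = -0.14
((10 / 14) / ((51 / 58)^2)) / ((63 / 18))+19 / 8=2690651 / 1019592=2.64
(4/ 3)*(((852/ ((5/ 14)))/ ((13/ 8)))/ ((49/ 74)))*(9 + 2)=14795264/ 455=32517.06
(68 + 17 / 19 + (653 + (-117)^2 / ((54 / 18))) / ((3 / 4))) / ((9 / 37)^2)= 548069567 / 4617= 118706.86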